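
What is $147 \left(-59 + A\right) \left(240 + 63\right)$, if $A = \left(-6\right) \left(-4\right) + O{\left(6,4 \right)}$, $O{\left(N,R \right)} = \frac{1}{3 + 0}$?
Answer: $-1544088$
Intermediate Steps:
$O{\left(N,R \right)} = \frac{1}{3}$
$A = \frac{73}{3}$ ($A = \left(-6\right) \left(-4\right) + \frac{1}{3} = 24 + \frac{1}{3} = \frac{73}{3} \approx 24.333$)
$147 \left(-59 + A\right) \left(240 + 63\right) = 147 \left(-59 + \frac{73}{3}\right) \left(240 + 63\right) = 147 \left(\left(- \frac{104}{3}\right) 303\right) = 147 \left(-10504\right) = -1544088$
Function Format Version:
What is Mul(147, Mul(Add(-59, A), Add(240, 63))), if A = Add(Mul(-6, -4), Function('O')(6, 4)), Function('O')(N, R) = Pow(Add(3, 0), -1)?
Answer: -1544088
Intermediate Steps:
Function('O')(N, R) = Rational(1, 3) (Function('O')(N, R) = Pow(3, -1) = Rational(1, 3))
A = Rational(73, 3) (A = Add(Mul(-6, -4), Rational(1, 3)) = Add(24, Rational(1, 3)) = Rational(73, 3) ≈ 24.333)
Mul(147, Mul(Add(-59, A), Add(240, 63))) = Mul(147, Mul(Add(-59, Rational(73, 3)), Add(240, 63))) = Mul(147, Mul(Rational(-104, 3), 303)) = Mul(147, -10504) = -1544088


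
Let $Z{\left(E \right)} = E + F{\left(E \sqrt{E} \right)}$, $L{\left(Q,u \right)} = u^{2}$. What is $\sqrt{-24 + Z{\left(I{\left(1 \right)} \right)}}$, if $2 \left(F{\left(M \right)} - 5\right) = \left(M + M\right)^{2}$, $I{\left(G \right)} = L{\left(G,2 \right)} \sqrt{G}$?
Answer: $\sqrt{113} \approx 10.63$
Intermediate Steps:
$I{\left(G \right)} = 4 \sqrt{G}$ ($I{\left(G \right)} = 2^{2} \sqrt{G} = 4 \sqrt{G}$)
$F{\left(M \right)} = 5 + 2 M^{2}$ ($F{\left(M \right)} = 5 + \frac{\left(M + M\right)^{2}}{2} = 5 + \frac{\left(2 M\right)^{2}}{2} = 5 + \frac{4 M^{2}}{2} = 5 + 2 M^{2}$)
$Z{\left(E \right)} = 5 + E + 2 E^{3}$ ($Z{\left(E \right)} = E + \left(5 + 2 \left(E \sqrt{E}\right)^{2}\right) = E + \left(5 + 2 \left(E^{\frac{3}{2}}\right)^{2}\right) = E + \left(5 + 2 E^{3}\right) = 5 + E + 2 E^{3}$)
$\sqrt{-24 + Z{\left(I{\left(1 \right)} \right)}} = \sqrt{-24 + \left(5 + 4 \sqrt{1} + 2 \left(4 \sqrt{1}\right)^{3}\right)} = \sqrt{-24 + \left(5 + 4 \cdot 1 + 2 \left(4 \cdot 1\right)^{3}\right)} = \sqrt{-24 + \left(5 + 4 + 2 \cdot 4^{3}\right)} = \sqrt{-24 + \left(5 + 4 + 2 \cdot 64\right)} = \sqrt{-24 + \left(5 + 4 + 128\right)} = \sqrt{-24 + 137} = \sqrt{113}$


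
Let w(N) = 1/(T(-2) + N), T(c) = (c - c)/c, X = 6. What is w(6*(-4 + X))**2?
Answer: 1/144 ≈ 0.0069444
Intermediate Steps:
T(c) = 0 (T(c) = 0/c = 0)
w(N) = 1/N (w(N) = 1/(0 + N) = 1/N)
w(6*(-4 + X))**2 = (1/(6*(-4 + 6)))**2 = (1/(6*2))**2 = (1/12)**2 = 1/144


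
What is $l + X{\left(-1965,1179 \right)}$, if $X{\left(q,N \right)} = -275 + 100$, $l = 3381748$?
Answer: $3381573$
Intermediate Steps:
$X{\left(q,N \right)} = -175$
$l + X{\left(-1965,1179 \right)} = 3381748 - 175 = 3381573$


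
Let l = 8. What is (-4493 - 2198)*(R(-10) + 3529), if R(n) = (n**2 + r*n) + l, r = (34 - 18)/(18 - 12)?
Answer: -72470221/3 ≈ -2.4157e+7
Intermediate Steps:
r = 8/3 (r = 16/6 = 16*(1/6) = 8/3 ≈ 2.6667)
R(n) = 8 + n**2 + 8*n/3 (R(n) = (n**2 + 8*n/3) + 8 = 8 + n**2 + 8*n/3)
(-4493 - 2198)*(R(-10) + 3529) = (-4493 - 2198)*((8 + (-10)**2 + (8/3)*(-10)) + 3529) = -6691*((8 + 100 - 80/3) + 3529) = -6691*(244/3 + 3529) = -6691*10831/3 = -72470221/3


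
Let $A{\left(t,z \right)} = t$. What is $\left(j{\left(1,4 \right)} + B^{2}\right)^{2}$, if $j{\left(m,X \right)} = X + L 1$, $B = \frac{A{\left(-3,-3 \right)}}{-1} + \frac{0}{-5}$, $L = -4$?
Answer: $81$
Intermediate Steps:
$B = 3$ ($B = - \frac{3}{-1} + \frac{0}{-5} = \left(-3\right) \left(-1\right) + 0 \left(- \frac{1}{5}\right) = 3 + 0 = 3$)
$j{\left(m,X \right)} = -4 + X$ ($j{\left(m,X \right)} = X - 4 = -4 + X$)
$\left(j{\left(1,4 \right)} + B^{2}\right)^{2} = \left(\left(-4 + 4\right) + 3^{2}\right)^{2} = \left(0 + 9\right)^{2} = 9^{2} = 81$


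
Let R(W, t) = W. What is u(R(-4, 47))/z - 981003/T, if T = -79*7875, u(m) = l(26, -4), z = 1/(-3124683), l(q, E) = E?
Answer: 2591924875501/207375 ≈ 1.2499e+7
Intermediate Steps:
z = -1/3124683 ≈ -3.2003e-7
u(m) = -4
T = -622125
u(R(-4, 47))/z - 981003/T = -4/(-1/3124683) - 981003/(-622125) = -4*(-3124683) - 981003*(-1/622125) = 12498732 + 327001/207375 = 2591924875501/207375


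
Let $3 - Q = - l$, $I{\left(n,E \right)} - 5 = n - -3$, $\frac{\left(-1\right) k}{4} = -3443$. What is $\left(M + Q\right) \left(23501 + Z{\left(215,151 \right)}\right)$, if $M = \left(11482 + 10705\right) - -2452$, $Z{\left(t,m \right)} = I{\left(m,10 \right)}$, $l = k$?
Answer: $908875240$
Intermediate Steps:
$k = 13772$ ($k = \left(-4\right) \left(-3443\right) = 13772$)
$I{\left(n,E \right)} = 8 + n$ ($I{\left(n,E \right)} = 5 + \left(n - -3\right) = 5 + \left(n + 3\right) = 5 + \left(3 + n\right) = 8 + n$)
$l = 13772$
$Z{\left(t,m \right)} = 8 + m$
$M = 24639$ ($M = 22187 + \left(-4430 + 6882\right) = 22187 + 2452 = 24639$)
$Q = 13775$ ($Q = 3 - \left(-1\right) 13772 = 3 - -13772 = 3 + 13772 = 13775$)
$\left(M + Q\right) \left(23501 + Z{\left(215,151 \right)}\right) = \left(24639 + 13775\right) \left(23501 + \left(8 + 151\right)\right) = 38414 \left(23501 + 159\right) = 38414 \cdot 23660 = 908875240$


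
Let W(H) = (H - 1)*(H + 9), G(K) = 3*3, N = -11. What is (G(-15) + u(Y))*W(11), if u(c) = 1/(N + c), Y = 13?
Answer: 1900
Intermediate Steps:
G(K) = 9
W(H) = (-1 + H)*(9 + H)
u(c) = 1/(-11 + c)
(G(-15) + u(Y))*W(11) = (9 + 1/(-11 + 13))*(-9 + 11² + 8*11) = (9 + 1/2)*(-9 + 121 + 88) = (9 + ½)*200 = (19/2)*200 = 1900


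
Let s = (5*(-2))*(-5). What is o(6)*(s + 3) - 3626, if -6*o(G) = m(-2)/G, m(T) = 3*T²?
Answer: -10931/3 ≈ -3643.7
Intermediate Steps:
s = 50 (s = -10*(-5) = 50)
o(G) = -2/G (o(G) = -3*(-2)²/(6*G) = -3*4/(6*G) = -2/G)
o(6)*(s + 3) - 3626 = (-2/6)*(50 + 3) - 3626 = -2*⅙*53 - 3626 = -⅓*53 - 3626 = -53/3 - 3626 = -10931/3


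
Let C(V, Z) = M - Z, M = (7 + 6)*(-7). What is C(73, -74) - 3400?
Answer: -3417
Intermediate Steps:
M = -91 (M = 13*(-7) = -91)
C(V, Z) = -91 - Z
C(73, -74) - 3400 = (-91 - 1*(-74)) - 3400 = (-91 + 74) - 3400 = -17 - 3400 = -3417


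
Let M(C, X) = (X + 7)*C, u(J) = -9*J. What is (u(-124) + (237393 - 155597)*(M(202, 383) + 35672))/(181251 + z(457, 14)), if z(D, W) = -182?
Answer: 9361716908/181069 ≈ 51703.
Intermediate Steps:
M(C, X) = C*(7 + X) (M(C, X) = (7 + X)*C = C*(7 + X))
(u(-124) + (237393 - 155597)*(M(202, 383) + 35672))/(181251 + z(457, 14)) = (-9*(-124) + (237393 - 155597)*(202*(7 + 383) + 35672))/(181251 - 182) = (1116 + 81796*(202*390 + 35672))/181069 = (1116 + 81796*(78780 + 35672))*(1/181069) = (1116 + 81796*114452)*(1/181069) = (1116 + 9361715792)*(1/181069) = 9361716908*(1/181069) = 9361716908/181069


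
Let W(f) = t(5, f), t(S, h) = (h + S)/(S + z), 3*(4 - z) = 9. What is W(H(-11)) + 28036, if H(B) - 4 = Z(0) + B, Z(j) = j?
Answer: 84107/3 ≈ 28036.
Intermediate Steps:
z = 1 (z = 4 - ⅓*9 = 4 - 3 = 1)
t(S, h) = (S + h)/(1 + S) (t(S, h) = (h + S)/(S + 1) = (S + h)/(1 + S))
H(B) = 4 + B (H(B) = 4 + (0 + B) = 4 + B)
W(f) = ⅚ + f/6 (W(f) = (5 + f)/(1 + 5) = (5 + f)/6 = ⅚ + f/6)
W(H(-11)) + 28036 = (⅚ + (4 - 11)/6) + 28036 = (⅚ + (⅙)*(-7)) + 28036 = (⅚ - 7/6) + 28036 = -⅓ + 28036 = 84107/3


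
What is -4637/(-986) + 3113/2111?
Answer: 12858125/2081446 ≈ 6.1775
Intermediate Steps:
-4637/(-986) + 3113/2111 = -4637*(-1/986) + 3113*(1/2111) = 4637/986 + 3113/2111 = 12858125/2081446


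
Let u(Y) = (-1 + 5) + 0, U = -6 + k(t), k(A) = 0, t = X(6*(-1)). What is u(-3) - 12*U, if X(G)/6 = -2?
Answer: 76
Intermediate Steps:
X(G) = -12 (X(G) = 6*(-2) = -12)
t = -12
U = -6 (U = -6 + 0 = -6)
u(Y) = 4 (u(Y) = 4 + 0 = 4)
u(-3) - 12*U = 4 - 12*(-6) = 4 + 72 = 76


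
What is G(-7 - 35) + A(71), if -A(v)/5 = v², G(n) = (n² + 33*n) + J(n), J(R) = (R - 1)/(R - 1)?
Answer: -24826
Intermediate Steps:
J(R) = 1 (J(R) = (-1 + R)/(-1 + R) = 1)
G(n) = 1 + n² + 33*n (G(n) = (n² + 33*n) + 1 = 1 + n² + 33*n)
A(v) = -5*v²
G(-7 - 35) + A(71) = (1 + (-7 - 35)² + 33*(-7 - 35)) - 5*71² = (1 + (-42)² + 33*(-42)) - 5*5041 = (1 + 1764 - 1386) - 25205 = 379 - 25205 = -24826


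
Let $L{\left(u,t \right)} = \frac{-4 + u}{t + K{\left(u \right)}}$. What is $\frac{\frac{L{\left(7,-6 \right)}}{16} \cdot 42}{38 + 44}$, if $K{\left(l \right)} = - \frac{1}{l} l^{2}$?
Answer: $- \frac{63}{8528} \approx -0.0073874$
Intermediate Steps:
$K{\left(l \right)} = - l$
$L{\left(u,t \right)} = \frac{-4 + u}{t - u}$
$\frac{\frac{L{\left(7,-6 \right)}}{16} \cdot 42}{38 + 44} = \frac{\frac{\frac{1}{-6 - 7} \left(-4 + 7\right)}{16} \cdot 42}{38 + 44} = \frac{\frac{1}{-6 - 7} \cdot 3 \cdot \frac{1}{16} \cdot 42}{82} = \frac{1}{-13} \cdot 3 \cdot \frac{1}{16} \cdot 42 \cdot \frac{1}{82} = \left(- \frac{1}{13}\right) 3 \cdot \frac{1}{16} \cdot 42 \cdot \frac{1}{82} = \left(- \frac{3}{13}\right) \frac{1}{16} \cdot 42 \cdot \frac{1}{82} = \left(- \frac{3}{208}\right) 42 \cdot \frac{1}{82} = \left(- \frac{63}{104}\right) \frac{1}{82} = - \frac{63}{8528}$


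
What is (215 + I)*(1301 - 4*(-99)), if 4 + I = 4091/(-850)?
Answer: 297414523/850 ≈ 3.4990e+5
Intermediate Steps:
I = -7491/850 (I = -4 + 4091/(-850) = -4 + 4091*(-1/850) = -4 - 4091/850 = -7491/850 ≈ -8.8129)
(215 + I)*(1301 - 4*(-99)) = (215 - 7491/850)*(1301 - 4*(-99)) = 175259*(1301 + 396)/850 = (175259/850)*1697 = 297414523/850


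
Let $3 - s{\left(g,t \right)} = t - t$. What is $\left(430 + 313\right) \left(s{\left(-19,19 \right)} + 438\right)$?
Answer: $327663$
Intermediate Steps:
$s{\left(g,t \right)} = 3$ ($s{\left(g,t \right)} = 3 - \left(t - t\right) = 3 - 0 = 3 + 0 = 3$)
$\left(430 + 313\right) \left(s{\left(-19,19 \right)} + 438\right) = \left(430 + 313\right) \left(3 + 438\right) = 743 \cdot 441 = 327663$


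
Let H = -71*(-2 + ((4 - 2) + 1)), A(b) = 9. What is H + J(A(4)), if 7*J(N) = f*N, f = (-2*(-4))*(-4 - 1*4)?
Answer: -1073/7 ≈ -153.29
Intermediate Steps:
f = -64 (f = 8*(-4 - 4) = 8*(-8) = -64)
J(N) = -64*N/7 (J(N) = (-64*N)/7 = -64*N/7)
H = -71 (H = -71*(-2 + (2 + 1)) = -71*(-2 + 3) = -71 ≈ -71.000)
H + J(A(4)) = -71 - 64/7*9 = -71 - 576/7 = -1073/7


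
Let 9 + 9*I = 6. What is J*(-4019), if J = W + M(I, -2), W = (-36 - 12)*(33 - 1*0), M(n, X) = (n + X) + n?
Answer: 19130440/3 ≈ 6.3768e+6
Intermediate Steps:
I = -⅓ (I = -1 + (⅑)*6 = -1 + ⅔ = -⅓ ≈ -0.33333)
M(n, X) = X + 2*n (M(n, X) = (X + n) + n = X + 2*n)
W = -1584 (W = -48*(33 + 0) = -48*33 = -1584)
J = -4760/3 (J = -1584 + (-2 + 2*(-⅓)) = -1584 + (-2 - ⅔) = -1584 - 8/3 = -4760/3 ≈ -1586.7)
J*(-4019) = -4760/3*(-4019) = 19130440/3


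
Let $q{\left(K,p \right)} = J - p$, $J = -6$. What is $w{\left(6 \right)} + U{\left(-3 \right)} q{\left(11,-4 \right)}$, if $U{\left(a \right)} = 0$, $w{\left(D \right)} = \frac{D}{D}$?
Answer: $1$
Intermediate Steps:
$q{\left(K,p \right)} = -6 - p$
$w{\left(D \right)} = 1$
$w{\left(6 \right)} + U{\left(-3 \right)} q{\left(11,-4 \right)} = 1 + 0 \left(-6 - -4\right) = 1 + 0 \left(-6 + 4\right) = 1 + 0 \left(-2\right) = 1 + 0 = 1$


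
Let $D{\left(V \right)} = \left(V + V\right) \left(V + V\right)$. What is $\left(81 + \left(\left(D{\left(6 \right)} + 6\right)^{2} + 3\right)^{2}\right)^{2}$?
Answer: $256425859374308100$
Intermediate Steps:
$D{\left(V \right)} = 4 V^{2}$ ($D{\left(V \right)} = 2 V 2 V = 4 V^{2}$)
$\left(81 + \left(\left(D{\left(6 \right)} + 6\right)^{2} + 3\right)^{2}\right)^{2} = \left(81 + \left(\left(4 \cdot 6^{2} + 6\right)^{2} + 3\right)^{2}\right)^{2} = \left(81 + \left(\left(4 \cdot 36 + 6\right)^{2} + 3\right)^{2}\right)^{2} = \left(81 + \left(\left(144 + 6\right)^{2} + 3\right)^{2}\right)^{2} = \left(81 + \left(150^{2} + 3\right)^{2}\right)^{2} = \left(81 + \left(22500 + 3\right)^{2}\right)^{2} = \left(81 + 22503^{2}\right)^{2} = \left(81 + 506385009\right)^{2} = 506385090^{2} = 256425859374308100$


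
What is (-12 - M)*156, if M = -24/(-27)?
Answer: -6032/3 ≈ -2010.7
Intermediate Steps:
M = 8/9 (M = -24*(-1/27) = 8/9 ≈ 0.88889)
(-12 - M)*156 = (-12 - 1*8/9)*156 = (-12 - 8/9)*156 = -116/9*156 = -6032/3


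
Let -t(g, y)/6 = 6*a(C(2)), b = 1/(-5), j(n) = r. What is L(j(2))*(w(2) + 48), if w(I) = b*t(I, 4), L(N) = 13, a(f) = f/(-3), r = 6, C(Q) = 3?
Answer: 2652/5 ≈ 530.40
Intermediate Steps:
a(f) = -f/3 (a(f) = f*(-1/3) = -f/3)
j(n) = 6
b = -1/5 ≈ -0.20000
t(g, y) = 36 (t(g, y) = -36*(-1/3*3) = -36*(-1) = -6*(-6) = 36)
w(I) = -36/5 (w(I) = -1/5*36 = -36/5)
L(j(2))*(w(2) + 48) = 13*(-36/5 + 48) = 13*(204/5) = 2652/5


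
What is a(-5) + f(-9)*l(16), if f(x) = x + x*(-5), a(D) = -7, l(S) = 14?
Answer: 497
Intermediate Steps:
f(x) = -4*x (f(x) = x - 5*x = -4*x)
a(-5) + f(-9)*l(16) = -7 - 4*(-9)*14 = -7 + 36*14 = -7 + 504 = 497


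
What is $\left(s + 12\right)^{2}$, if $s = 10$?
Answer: $484$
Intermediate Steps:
$\left(s + 12\right)^{2} = \left(10 + 12\right)^{2} = 22^{2} = 484$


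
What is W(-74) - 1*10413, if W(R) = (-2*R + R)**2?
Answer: -4937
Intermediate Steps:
W(R) = R**2 (W(R) = (-R)**2 = R**2)
W(-74) - 1*10413 = (-74)**2 - 1*10413 = 5476 - 10413 = -4937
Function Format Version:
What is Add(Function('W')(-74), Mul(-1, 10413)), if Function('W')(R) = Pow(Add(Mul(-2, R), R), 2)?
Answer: -4937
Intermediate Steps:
Function('W')(R) = Pow(R, 2) (Function('W')(R) = Pow(Mul(-1, R), 2) = Pow(R, 2))
Add(Function('W')(-74), Mul(-1, 10413)) = Add(Pow(-74, 2), Mul(-1, 10413)) = Add(5476, -10413) = -4937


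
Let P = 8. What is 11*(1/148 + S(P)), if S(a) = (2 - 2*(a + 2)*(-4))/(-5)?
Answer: -133441/740 ≈ -180.33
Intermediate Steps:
S(a) = -18/5 - 8*a/5 (S(a) = (2 - 2*(2 + a)*(-4))*(-1/5) = (2 + (-4 - 2*a)*(-4))*(-1/5) = (2 + (16 + 8*a))*(-1/5) = (18 + 8*a)*(-1/5) = -18/5 - 8*a/5)
11*(1/148 + S(P)) = 11*(1/148 + (-18/5 - 8/5*8)) = 11*(1/148 + (-18/5 - 64/5)) = 11*(1/148 - 82/5) = 11*(-12131/740) = -133441/740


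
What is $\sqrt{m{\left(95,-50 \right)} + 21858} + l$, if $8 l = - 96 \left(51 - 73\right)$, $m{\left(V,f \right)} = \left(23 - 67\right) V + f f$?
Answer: $264 + 3 \sqrt{2242} \approx 406.05$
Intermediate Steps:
$m{\left(V,f \right)} = f^{2} - 44 V$ ($m{\left(V,f \right)} = - 44 V + f^{2} = f^{2} - 44 V$)
$l = 264$ ($l = \frac{\left(-96\right) \left(51 - 73\right)}{8} = \frac{\left(-96\right) \left(-22\right)}{8} = \frac{1}{8} \cdot 2112 = 264$)
$\sqrt{m{\left(95,-50 \right)} + 21858} + l = \sqrt{\left(\left(-50\right)^{2} - 4180\right) + 21858} + 264 = \sqrt{\left(2500 - 4180\right) + 21858} + 264 = \sqrt{-1680 + 21858} + 264 = \sqrt{20178} + 264 = 3 \sqrt{2242} + 264 = 264 + 3 \sqrt{2242}$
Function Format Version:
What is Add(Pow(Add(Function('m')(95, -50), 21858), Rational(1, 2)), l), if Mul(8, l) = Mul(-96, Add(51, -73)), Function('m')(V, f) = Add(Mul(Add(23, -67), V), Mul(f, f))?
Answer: Add(264, Mul(3, Pow(2242, Rational(1, 2)))) ≈ 406.05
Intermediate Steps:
Function('m')(V, f) = Add(Pow(f, 2), Mul(-44, V)) (Function('m')(V, f) = Add(Mul(-44, V), Pow(f, 2)) = Add(Pow(f, 2), Mul(-44, V)))
l = 264 (l = Mul(Rational(1, 8), Mul(-96, Add(51, -73))) = Mul(Rational(1, 8), Mul(-96, -22)) = Mul(Rational(1, 8), 2112) = 264)
Add(Pow(Add(Function('m')(95, -50), 21858), Rational(1, 2)), l) = Add(Pow(Add(Add(Pow(-50, 2), Mul(-44, 95)), 21858), Rational(1, 2)), 264) = Add(Pow(Add(Add(2500, -4180), 21858), Rational(1, 2)), 264) = Add(Pow(Add(-1680, 21858), Rational(1, 2)), 264) = Add(Pow(20178, Rational(1, 2)), 264) = Add(Mul(3, Pow(2242, Rational(1, 2))), 264) = Add(264, Mul(3, Pow(2242, Rational(1, 2))))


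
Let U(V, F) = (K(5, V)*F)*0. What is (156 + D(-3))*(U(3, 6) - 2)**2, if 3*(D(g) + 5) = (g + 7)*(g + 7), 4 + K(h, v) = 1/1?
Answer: 1876/3 ≈ 625.33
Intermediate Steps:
K(h, v) = -3 (K(h, v) = -4 + 1/1 = -4 + 1 = -3)
U(V, F) = 0 (U(V, F) = -3*F*0 = 0)
D(g) = -5 + (7 + g)**2/3 (D(g) = -5 + ((g + 7)*(g + 7))/3 = -5 + ((7 + g)*(7 + g))/3 = -5 + (7 + g)**2/3)
(156 + D(-3))*(U(3, 6) - 2)**2 = (156 + (-5 + (7 - 3)**2/3))*(0 - 2)**2 = (156 + (-5 + (1/3)*4**2))*(-2)**2 = (156 + (-5 + (1/3)*16))*4 = (156 + (-5 + 16/3))*4 = (156 + 1/3)*4 = (469/3)*4 = 1876/3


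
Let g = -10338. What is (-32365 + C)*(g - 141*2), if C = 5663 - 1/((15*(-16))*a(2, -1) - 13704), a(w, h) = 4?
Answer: 346528942395/1222 ≈ 2.8358e+8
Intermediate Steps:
C = 83042233/14664 (C = 5663 - 1/((15*(-16))*4 - 13704) = 5663 - 1/(-240*4 - 13704) = 5663 - 1/(-960 - 13704) = 5663 - 1/(-14664) = 5663 - 1*(-1/14664) = 5663 + 1/14664 = 83042233/14664 ≈ 5663.0)
(-32365 + C)*(g - 141*2) = (-32365 + 83042233/14664)*(-10338 - 141*2) = -391558127*(-10338 - 282)/14664 = -391558127/14664*(-10620) = 346528942395/1222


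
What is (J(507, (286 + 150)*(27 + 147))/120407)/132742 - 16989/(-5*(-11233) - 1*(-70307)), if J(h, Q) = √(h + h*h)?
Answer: -16989/126472 + 13*√381/7991532997 ≈ -0.13433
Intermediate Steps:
J(h, Q) = √(h + h²)
(J(507, (286 + 150)*(27 + 147))/120407)/132742 - 16989/(-5*(-11233) - 1*(-70307)) = (√(507*(1 + 507))/120407)/132742 - 16989/(-5*(-11233) - 1*(-70307)) = (√(507*508)*(1/120407))*(1/132742) - 16989/(56165 + 70307) = (√257556*(1/120407))*(1/132742) - 16989/126472 = ((26*√381)*(1/120407))*(1/132742) - 16989*1/126472 = (26*√381/120407)*(1/132742) - 16989/126472 = 13*√381/7991532997 - 16989/126472 = -16989/126472 + 13*√381/7991532997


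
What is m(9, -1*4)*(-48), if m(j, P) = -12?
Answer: 576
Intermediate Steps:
m(9, -1*4)*(-48) = -12*(-48) = 576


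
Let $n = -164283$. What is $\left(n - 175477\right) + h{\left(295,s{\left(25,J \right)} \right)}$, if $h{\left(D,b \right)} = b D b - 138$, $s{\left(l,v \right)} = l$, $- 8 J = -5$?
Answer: $-155523$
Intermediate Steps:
$J = \frac{5}{8}$ ($J = \left(- \frac{1}{8}\right) \left(-5\right) = \frac{5}{8} \approx 0.625$)
$h{\left(D,b \right)} = -138 + D b^{2}$ ($h{\left(D,b \right)} = D b b - 138 = D b^{2} - 138 = -138 + D b^{2}$)
$\left(n - 175477\right) + h{\left(295,s{\left(25,J \right)} \right)} = \left(-164283 - 175477\right) - \left(138 - 295 \cdot 25^{2}\right) = -339760 + \left(-138 + 295 \cdot 625\right) = -339760 + \left(-138 + 184375\right) = -339760 + 184237 = -155523$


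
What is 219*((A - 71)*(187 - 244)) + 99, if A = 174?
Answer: -1285650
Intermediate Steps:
219*((A - 71)*(187 - 244)) + 99 = 219*((174 - 71)*(187 - 244)) + 99 = 219*(103*(-57)) + 99 = 219*(-5871) + 99 = -1285749 + 99 = -1285650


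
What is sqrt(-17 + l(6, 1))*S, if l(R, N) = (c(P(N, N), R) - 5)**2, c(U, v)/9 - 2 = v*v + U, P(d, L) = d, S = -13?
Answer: -13*sqrt(119699) ≈ -4497.7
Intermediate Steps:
c(U, v) = 18 + 9*U + 9*v**2 (c(U, v) = 18 + 9*(v*v + U) = 18 + 9*(v**2 + U) = 18 + 9*(U + v**2) = 18 + (9*U + 9*v**2) = 18 + 9*U + 9*v**2)
l(R, N) = (13 + 9*N + 9*R**2)**2 (l(R, N) = ((18 + 9*N + 9*R**2) - 5)**2 = (13 + 9*N + 9*R**2)**2)
sqrt(-17 + l(6, 1))*S = sqrt(-17 + (13 + 9*1 + 9*6**2)**2)*(-13) = sqrt(-17 + (13 + 9 + 9*36)**2)*(-13) = sqrt(-17 + (13 + 9 + 324)**2)*(-13) = sqrt(-17 + 346**2)*(-13) = sqrt(-17 + 119716)*(-13) = sqrt(119699)*(-13) = -13*sqrt(119699)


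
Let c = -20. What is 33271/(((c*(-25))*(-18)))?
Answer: -33271/9000 ≈ -3.6968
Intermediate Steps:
33271/(((c*(-25))*(-18))) = 33271/((-20*(-25)*(-18))) = 33271/((500*(-18))) = 33271/(-9000) = 33271*(-1/9000) = -33271/9000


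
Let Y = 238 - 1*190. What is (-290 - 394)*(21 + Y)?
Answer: -47196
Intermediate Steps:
Y = 48 (Y = 238 - 190 = 48)
(-290 - 394)*(21 + Y) = (-290 - 394)*(21 + 48) = -684*69 = -47196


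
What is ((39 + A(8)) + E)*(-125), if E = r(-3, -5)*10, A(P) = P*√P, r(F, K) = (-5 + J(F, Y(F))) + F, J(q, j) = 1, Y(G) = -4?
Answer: 3875 - 2000*√2 ≈ 1046.6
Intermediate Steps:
r(F, K) = -4 + F (r(F, K) = (-5 + 1) + F = -4 + F)
A(P) = P^(3/2)
E = -70 (E = (-4 - 3)*10 = -7*10 = -70)
((39 + A(8)) + E)*(-125) = ((39 + 8^(3/2)) - 70)*(-125) = ((39 + 16*√2) - 70)*(-125) = (-31 + 16*√2)*(-125) = 3875 - 2000*√2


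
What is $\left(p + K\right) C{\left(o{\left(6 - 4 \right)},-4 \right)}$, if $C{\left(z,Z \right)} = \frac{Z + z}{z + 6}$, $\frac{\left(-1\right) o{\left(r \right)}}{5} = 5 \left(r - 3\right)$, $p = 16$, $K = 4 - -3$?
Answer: $\frac{483}{31} \approx 15.581$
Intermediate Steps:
$K = 7$ ($K = 4 + 3 = 7$)
$o{\left(r \right)} = 75 - 25 r$ ($o{\left(r \right)} = - 5 \cdot 5 \left(r - 3\right) = - 5 \cdot 5 \left(-3 + r\right) = - 5 \left(-15 + 5 r\right) = 75 - 25 r$)
$C{\left(z,Z \right)} = \frac{Z + z}{6 + z}$
$\left(p + K\right) C{\left(o{\left(6 - 4 \right)},-4 \right)} = \left(16 + 7\right) \frac{-4 + \left(75 - 25 \left(6 - 4\right)\right)}{6 + \left(75 - 25 \left(6 - 4\right)\right)} = 23 \frac{-4 + \left(75 - 50\right)}{6 + \left(75 - 50\right)} = 23 \frac{-4 + 25}{6 + 25} = 23 \cdot \frac{1}{31} \cdot 21 = 23 \cdot \frac{21}{31} = \frac{483}{31}$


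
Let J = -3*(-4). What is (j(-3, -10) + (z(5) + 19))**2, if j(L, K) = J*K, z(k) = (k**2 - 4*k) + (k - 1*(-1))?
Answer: 8100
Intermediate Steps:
J = 12
z(k) = 1 + k**2 - 3*k (z(k) = (k**2 - 4*k) + (k + 1) = (k**2 - 4*k) + (1 + k) = 1 + k**2 - 3*k)
j(L, K) = 12*K
(j(-3, -10) + (z(5) + 19))**2 = (12*(-10) + ((1 + 5**2 - 3*5) + 19))**2 = (-120 + ((1 + 25 - 15) + 19))**2 = (-120 + (11 + 19))**2 = (-120 + 30)**2 = (-90)**2 = 8100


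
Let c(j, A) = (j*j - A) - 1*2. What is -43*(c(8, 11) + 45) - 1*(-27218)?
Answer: 23090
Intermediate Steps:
c(j, A) = -2 + j**2 - A (c(j, A) = (j**2 - A) - 2 = -2 + j**2 - A)
-43*(c(8, 11) + 45) - 1*(-27218) = -43*((-2 + 8**2 - 1*11) + 45) - 1*(-27218) = -43*((-2 + 64 - 11) + 45) + 27218 = -43*(51 + 45) + 27218 = -43*96 + 27218 = -4128 + 27218 = 23090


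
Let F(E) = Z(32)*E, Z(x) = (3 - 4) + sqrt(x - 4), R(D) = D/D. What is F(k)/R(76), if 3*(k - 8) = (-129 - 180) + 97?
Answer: 188/3 - 376*sqrt(7)/3 ≈ -268.93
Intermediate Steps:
R(D) = 1
k = -188/3 (k = 8 + ((-129 - 180) + 97)/3 = 8 + (-309 + 97)/3 = 8 + (1/3)*(-212) = 8 - 212/3 = -188/3 ≈ -62.667)
Z(x) = -1 + sqrt(-4 + x)
F(E) = E*(-1 + 2*sqrt(7)) (F(E) = (-1 + sqrt(-4 + 32))*E = (-1 + sqrt(28))*E = (-1 + 2*sqrt(7))*E = E*(-1 + 2*sqrt(7)))
F(k)/R(76) = -188*(-1 + 2*sqrt(7))/3/1 = (188/3 - 376*sqrt(7)/3)*1 = 188/3 - 376*sqrt(7)/3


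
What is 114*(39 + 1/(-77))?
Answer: 342228/77 ≈ 4444.5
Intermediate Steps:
114*(39 + 1/(-77)) = 114*(39 - 1/77) = 114*(3002/77) = 342228/77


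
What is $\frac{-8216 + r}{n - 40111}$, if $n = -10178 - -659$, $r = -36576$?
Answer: $\frac{22396}{24815} \approx 0.90252$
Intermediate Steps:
$n = -9519$ ($n = -10178 + 659 = -9519$)
$\frac{-8216 + r}{n - 40111} = \frac{-8216 - 36576}{-9519 - 40111} = - \frac{44792}{-49630} = \left(-44792\right) \left(- \frac{1}{49630}\right) = \frac{22396}{24815}$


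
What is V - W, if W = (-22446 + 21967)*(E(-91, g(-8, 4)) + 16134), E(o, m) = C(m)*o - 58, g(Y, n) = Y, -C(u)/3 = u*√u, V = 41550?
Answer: 7741954 - 2092272*I*√2 ≈ 7.742e+6 - 2.9589e+6*I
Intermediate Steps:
C(u) = -3*u^(3/2) (C(u) = -3*u*√u = -3*u^(3/2))
E(o, m) = -58 - 3*o*m^(3/2) (E(o, m) = (-3*m^(3/2))*o - 58 = -3*o*m^(3/2) - 58 = -58 - 3*o*m^(3/2))
W = -7700404 + 2092272*I*√2 (W = (-22446 + 21967)*((-58 - 3*(-91)*(-8)^(3/2)) + 16134) = -479*((-58 - 3*(-91)*(-16*I*√2)) + 16134) = -479*((-58 - 4368*I*√2) + 16134) = -479*(16076 - 4368*I*√2) = -7700404 + 2092272*I*√2 ≈ -7.7004e+6 + 2.9589e+6*I)
V - W = 41550 - (-7700404 + 2092272*I*√2) = 41550 + (7700404 - 2092272*I*√2) = 7741954 - 2092272*I*√2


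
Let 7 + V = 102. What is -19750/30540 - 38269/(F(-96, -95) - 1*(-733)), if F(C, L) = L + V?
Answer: -118321201/2238582 ≈ -52.855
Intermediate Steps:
V = 95 (V = -7 + 102 = 95)
F(C, L) = 95 + L (F(C, L) = L + 95 = 95 + L)
-19750/30540 - 38269/(F(-96, -95) - 1*(-733)) = -19750/30540 - 38269/((95 - 95) - 1*(-733)) = -19750*1/30540 - 38269/(0 + 733) = -1975/3054 - 38269/733 = -118321201/2238582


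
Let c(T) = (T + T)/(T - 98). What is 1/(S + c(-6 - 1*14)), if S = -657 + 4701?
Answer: 59/238616 ≈ 0.00024726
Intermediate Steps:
c(T) = 2*T/(-98 + T) (c(T) = (2*T)/(-98 + T) = 2*T/(-98 + T))
S = 4044
1/(S + c(-6 - 1*14)) = 1/(4044 + 2*(-6 - 1*14)/(-98 + (-6 - 1*14))) = 1/(4044 + 2*(-6 - 14)/(-98 + (-6 - 14))) = 1/(4044 + 2*(-20)/(-98 - 20)) = 1/(4044 + 2*(-20)/(-118)) = 1/(4044 + 2*(-20)*(-1/118)) = 1/(4044 + 20/59) = 1/(238616/59) = 59/238616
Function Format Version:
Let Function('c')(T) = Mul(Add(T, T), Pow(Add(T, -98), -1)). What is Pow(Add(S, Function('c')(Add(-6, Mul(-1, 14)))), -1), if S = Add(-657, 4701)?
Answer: Rational(59, 238616) ≈ 0.00024726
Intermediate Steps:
Function('c')(T) = Mul(2, T, Pow(Add(-98, T), -1)) (Function('c')(T) = Mul(Mul(2, T), Pow(Add(-98, T), -1)) = Mul(2, T, Pow(Add(-98, T), -1)))
S = 4044
Pow(Add(S, Function('c')(Add(-6, Mul(-1, 14)))), -1) = Pow(Add(4044, Mul(2, Add(-6, Mul(-1, 14)), Pow(Add(-98, Add(-6, Mul(-1, 14))), -1))), -1) = Pow(Add(4044, Mul(2, Add(-6, -14), Pow(Add(-98, Add(-6, -14)), -1))), -1) = Pow(Add(4044, Mul(2, -20, Pow(Add(-98, -20), -1))), -1) = Pow(Add(4044, Mul(2, -20, Pow(-118, -1))), -1) = Pow(Add(4044, Mul(2, -20, Rational(-1, 118))), -1) = Pow(Add(4044, Rational(20, 59)), -1) = Pow(Rational(238616, 59), -1) = Rational(59, 238616)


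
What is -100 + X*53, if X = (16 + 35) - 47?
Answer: 112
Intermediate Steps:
X = 4 (X = 51 - 47 = 4)
-100 + X*53 = -100 + 4*53 = -100 + 212 = 112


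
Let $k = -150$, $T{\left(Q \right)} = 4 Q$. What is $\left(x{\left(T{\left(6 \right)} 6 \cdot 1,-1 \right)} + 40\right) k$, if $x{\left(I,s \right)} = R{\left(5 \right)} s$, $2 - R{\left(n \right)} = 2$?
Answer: $-6000$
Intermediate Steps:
$R{\left(n \right)} = 0$ ($R{\left(n \right)} = 2 - 2 = 0$)
$x{\left(I,s \right)} = 0$ ($x{\left(I,s \right)} = 0 s = 0$)
$\left(x{\left(T{\left(6 \right)} 6 \cdot 1,-1 \right)} + 40\right) k = \left(0 + 40\right) \left(-150\right) = 40 \left(-150\right) = -6000$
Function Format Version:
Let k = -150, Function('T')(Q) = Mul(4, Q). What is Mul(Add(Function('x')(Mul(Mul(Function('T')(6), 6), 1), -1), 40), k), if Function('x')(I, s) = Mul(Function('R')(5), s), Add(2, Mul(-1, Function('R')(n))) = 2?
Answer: -6000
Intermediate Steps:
Function('R')(n) = 0 (Function('R')(n) = Add(2, Mul(-1, 2)) = Add(2, -2) = 0)
Function('x')(I, s) = 0 (Function('x')(I, s) = Mul(0, s) = 0)
Mul(Add(Function('x')(Mul(Mul(Function('T')(6), 6), 1), -1), 40), k) = Mul(Add(0, 40), -150) = Mul(40, -150) = -6000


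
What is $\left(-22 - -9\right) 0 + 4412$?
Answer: $4412$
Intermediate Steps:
$\left(-22 - -9\right) 0 + 4412 = \left(-22 + \left(-1 + 10\right)\right) 0 + 4412 = \left(-22 + 9\right) 0 + 4412 = \left(-13\right) 0 + 4412 = 0 + 4412 = 4412$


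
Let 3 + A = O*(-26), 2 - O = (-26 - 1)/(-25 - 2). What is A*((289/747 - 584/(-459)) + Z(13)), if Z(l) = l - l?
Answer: -1833119/38097 ≈ -48.117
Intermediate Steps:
O = 1 (O = 2 - (-26 - 1)/(-25 - 2) = 2 - (-27)/(-27) = 2 - (-27)*(-1)/27 = 2 - 1*1 = 2 - 1 = 1)
Z(l) = 0
A = -29 (A = -3 + 1*(-26) = -3 - 26 = -29)
A*((289/747 - 584/(-459)) + Z(13)) = -29*((289/747 - 584/(-459)) + 0) = -29*((289*(1/747) - 584*(-1/459)) + 0) = -29*((289/747 + 584/459) + 0) = -29*(63211/38097 + 0) = -29*63211/38097 = -1833119/38097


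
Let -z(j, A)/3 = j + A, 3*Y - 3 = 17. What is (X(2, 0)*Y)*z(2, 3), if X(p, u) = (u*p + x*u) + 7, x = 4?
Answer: -700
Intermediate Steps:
Y = 20/3 (Y = 1 + (⅓)*17 = 1 + 17/3 = 20/3 ≈ 6.6667)
z(j, A) = -3*A - 3*j (z(j, A) = -3*(j + A) = -3*(A + j) = -3*A - 3*j)
X(p, u) = 7 + 4*u + p*u (X(p, u) = (u*p + 4*u) + 7 = (p*u + 4*u) + 7 = (4*u + p*u) + 7 = 7 + 4*u + p*u)
(X(2, 0)*Y)*z(2, 3) = ((7 + 4*0 + 2*0)*(20/3))*(-3*3 - 3*2) = ((7 + 0 + 0)*(20/3))*(-9 - 6) = (7*(20/3))*(-15) = (140/3)*(-15) = -700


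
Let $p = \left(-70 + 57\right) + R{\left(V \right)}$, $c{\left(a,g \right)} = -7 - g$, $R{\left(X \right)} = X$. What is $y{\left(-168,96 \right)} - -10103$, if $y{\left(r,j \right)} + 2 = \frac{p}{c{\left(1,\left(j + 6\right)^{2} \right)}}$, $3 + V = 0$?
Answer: $\frac{105161527}{10411} \approx 10101.0$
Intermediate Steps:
$V = -3$ ($V = -3 + 0 = -3$)
$p = -16$ ($p = \left(-70 + 57\right) - 3 = -13 - 3 = -16$)
$y{\left(r,j \right)} = -2 - \frac{16}{-7 - \left(6 + j\right)^{2}}$ ($y{\left(r,j \right)} = -2 - \frac{16}{-7 - \left(j + 6\right)^{2}} = -2 - \frac{16}{-7 - \left(6 + j\right)^{2}}$)
$y{\left(-168,96 \right)} - -10103 = \frac{2 \left(1 - \left(6 + 96\right)^{2}\right)}{7 + \left(6 + 96\right)^{2}} - -10103 = \frac{2 \left(1 - 102^{2}\right)}{7 + 102^{2}} + 10103 = \frac{2 \left(1 - 10404\right)}{7 + 10404} + 10103 = \frac{2 \left(1 - 10404\right)}{10411} + 10103 = 2 \cdot \frac{1}{10411} \left(-10403\right) + 10103 = - \frac{20806}{10411} + 10103 = \frac{105161527}{10411}$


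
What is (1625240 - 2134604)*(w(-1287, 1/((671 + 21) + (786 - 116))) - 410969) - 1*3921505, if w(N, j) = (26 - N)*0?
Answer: 209328892211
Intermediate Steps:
w(N, j) = 0
(1625240 - 2134604)*(w(-1287, 1/((671 + 21) + (786 - 116))) - 410969) - 1*3921505 = (1625240 - 2134604)*(0 - 410969) - 1*3921505 = -509364*(-410969) - 3921505 = 209332813716 - 3921505 = 209328892211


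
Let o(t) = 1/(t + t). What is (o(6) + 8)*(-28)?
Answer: -679/3 ≈ -226.33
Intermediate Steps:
o(t) = 1/(2*t)
(o(6) + 8)*(-28) = ((½)/6 + 8)*(-28) = ((½)*(⅙) + 8)*(-28) = (1/12 + 8)*(-28) = (97/12)*(-28) = -679/3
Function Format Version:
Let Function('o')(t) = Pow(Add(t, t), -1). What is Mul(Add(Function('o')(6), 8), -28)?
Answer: Rational(-679, 3) ≈ -226.33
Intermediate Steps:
Function('o')(t) = Mul(Rational(1, 2), Pow(t, -1)) (Function('o')(t) = Pow(Mul(2, t), -1) = Mul(Rational(1, 2), Pow(t, -1)))
Mul(Add(Function('o')(6), 8), -28) = Mul(Add(Mul(Rational(1, 2), Pow(6, -1)), 8), -28) = Mul(Add(Mul(Rational(1, 2), Rational(1, 6)), 8), -28) = Mul(Add(Rational(1, 12), 8), -28) = Mul(Rational(97, 12), -28) = Rational(-679, 3)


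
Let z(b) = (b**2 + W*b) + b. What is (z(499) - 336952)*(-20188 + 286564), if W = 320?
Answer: 19239805728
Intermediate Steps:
z(b) = b**2 + 321*b (z(b) = (b**2 + 320*b) + b = b**2 + 321*b)
(z(499) - 336952)*(-20188 + 286564) = (499*(321 + 499) - 336952)*(-20188 + 286564) = (499*820 - 336952)*266376 = (409180 - 336952)*266376 = 72228*266376 = 19239805728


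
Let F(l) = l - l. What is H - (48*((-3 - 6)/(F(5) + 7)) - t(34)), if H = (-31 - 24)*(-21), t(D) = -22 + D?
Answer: 8601/7 ≈ 1228.7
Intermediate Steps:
F(l) = 0
H = 1155 (H = -55*(-21) = 1155)
H - (48*((-3 - 6)/(F(5) + 7)) - t(34)) = 1155 - (48*((-3 - 6)/(0 + 7)) - (-22 + 34)) = 1155 - (48*(-9/7) - 1*12) = 1155 - (48*(-9*⅐) - 12) = 1155 - (48*(-9/7) - 12) = 1155 - (-432/7 - 12) = 1155 - 1*(-516/7) = 1155 + 516/7 = 8601/7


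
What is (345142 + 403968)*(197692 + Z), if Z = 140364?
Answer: 253241130160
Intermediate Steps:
(345142 + 403968)*(197692 + Z) = (345142 + 403968)*(197692 + 140364) = 749110*338056 = 253241130160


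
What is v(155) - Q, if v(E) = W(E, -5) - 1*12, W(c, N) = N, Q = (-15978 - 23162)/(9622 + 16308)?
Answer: -40167/2593 ≈ -15.491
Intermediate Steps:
Q = -3914/2593 (Q = -39140/25930 = -39140*1/25930 = -3914/2593 ≈ -1.5094)
v(E) = -17 (v(E) = -5 - 1*12 = -5 - 12 = -17)
v(155) - Q = -17 - 1*(-3914/2593) = -17 + 3914/2593 = -40167/2593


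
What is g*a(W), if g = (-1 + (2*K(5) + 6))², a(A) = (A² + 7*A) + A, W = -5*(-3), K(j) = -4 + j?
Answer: 16905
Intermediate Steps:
W = 15
a(A) = A² + 8*A
g = 49 (g = (-1 + (2*(-4 + 5) + 6))² = (-1 + (2*1 + 6))² = (-1 + (2 + 6))² = (-1 + 8)² = 7² = 49)
g*a(W) = 49*(15*(8 + 15)) = 49*(15*23) = 49*345 = 16905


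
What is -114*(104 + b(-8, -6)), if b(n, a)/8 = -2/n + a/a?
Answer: -12996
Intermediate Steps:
b(n, a) = 8 - 16/n (b(n, a) = 8*(-2/n + a/a) = 8*(-2/n + 1) = 8*(1 - 2/n) = 8 - 16/n)
-114*(104 + b(-8, -6)) = -114*(104 + (8 - 16/(-8))) = -114*(104 + (8 - 16*(-1/8))) = -114*(104 + (8 + 2)) = -114*(104 + 10) = -114*114 = -12996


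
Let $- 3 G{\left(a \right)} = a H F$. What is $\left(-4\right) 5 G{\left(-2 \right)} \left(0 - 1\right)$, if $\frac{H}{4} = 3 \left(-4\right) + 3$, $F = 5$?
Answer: $-2400$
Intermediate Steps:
$H = -36$ ($H = 4 \left(3 \left(-4\right) + 3\right) = 4 \left(-12 + 3\right) = 4 \left(-9\right) = -36$)
$G{\left(a \right)} = 60 a$ ($G{\left(a \right)} = - \frac{a \left(-36\right) 5}{3} = - \frac{- 36 a 5}{3} = - \frac{\left(-180\right) a}{3} = 60 a$)
$\left(-4\right) 5 G{\left(-2 \right)} \left(0 - 1\right) = \left(-4\right) 5 \cdot 60 \left(-2\right) \left(0 - 1\right) = \left(-20\right) \left(-120\right) \left(0 - 1\right) = 2400 \left(-1\right) = -2400$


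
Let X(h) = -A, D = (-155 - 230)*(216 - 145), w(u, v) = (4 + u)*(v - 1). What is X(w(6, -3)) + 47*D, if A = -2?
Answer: -1284743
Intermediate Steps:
w(u, v) = (-1 + v)*(4 + u) (w(u, v) = (4 + u)*(-1 + v) = (-1 + v)*(4 + u))
D = -27335 (D = -385*71 = -27335)
X(h) = 2 (X(h) = -1*(-2) = 2)
X(w(6, -3)) + 47*D = 2 + 47*(-27335) = 2 - 1284745 = -1284743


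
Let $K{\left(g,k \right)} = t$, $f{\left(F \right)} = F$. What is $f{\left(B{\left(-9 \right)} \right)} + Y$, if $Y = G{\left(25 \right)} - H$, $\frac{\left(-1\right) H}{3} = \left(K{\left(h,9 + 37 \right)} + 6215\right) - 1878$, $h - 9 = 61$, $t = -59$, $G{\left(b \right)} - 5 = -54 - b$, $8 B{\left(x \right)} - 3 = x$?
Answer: $\frac{51037}{4} \approx 12759.0$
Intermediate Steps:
$B{\left(x \right)} = \frac{3}{8} + \frac{x}{8}$
$G{\left(b \right)} = -49 - b$ ($G{\left(b \right)} = 5 - \left(54 + b\right) = -49 - b$)
$h = 70$ ($h = 9 + 61 = 70$)
$K{\left(g,k \right)} = -59$
$H = -12834$ ($H = - 3 \left(\left(-59 + 6215\right) - 1878\right) = - 3 \left(6156 - 1878\right) = \left(-3\right) 4278 = -12834$)
$Y = 12760$ ($Y = \left(-49 - 25\right) - -12834 = \left(-49 - 25\right) + 12834 = -74 + 12834 = 12760$)
$f{\left(B{\left(-9 \right)} \right)} + Y = \left(\frac{3}{8} + \frac{1}{8} \left(-9\right)\right) + 12760 = \left(\frac{3}{8} - \frac{9}{8}\right) + 12760 = - \frac{3}{4} + 12760 = \frac{51037}{4}$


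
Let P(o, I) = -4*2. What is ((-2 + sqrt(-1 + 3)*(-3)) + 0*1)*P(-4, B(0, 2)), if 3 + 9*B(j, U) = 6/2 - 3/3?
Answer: 16 + 24*sqrt(2) ≈ 49.941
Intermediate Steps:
B(j, U) = -1/9 (B(j, U) = -1/3 + (6/2 - 3/3)/9 = -1/3 + (6*(1/2) - 3*1/3)/9 = -1/3 + (3 - 1)/9 = -1/3 + (1/9)*2 = -1/3 + 2/9 = -1/9)
P(o, I) = -8
((-2 + sqrt(-1 + 3)*(-3)) + 0*1)*P(-4, B(0, 2)) = ((-2 + sqrt(-1 + 3)*(-3)) + 0*1)*(-8) = ((-2 + sqrt(2)*(-3)) + 0)*(-8) = ((-2 - 3*sqrt(2)) + 0)*(-8) = (-2 - 3*sqrt(2))*(-8) = 16 + 24*sqrt(2)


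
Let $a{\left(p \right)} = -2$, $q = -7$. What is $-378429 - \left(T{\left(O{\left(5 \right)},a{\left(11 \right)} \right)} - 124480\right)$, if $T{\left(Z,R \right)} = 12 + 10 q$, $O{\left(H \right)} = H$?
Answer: $-253891$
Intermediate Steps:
$T{\left(Z,R \right)} = -58$ ($T{\left(Z,R \right)} = 12 + 10 \left(-7\right) = 12 - 70 = -58$)
$-378429 - \left(T{\left(O{\left(5 \right)},a{\left(11 \right)} \right)} - 124480\right) = -378429 - \left(-58 - 124480\right) = -378429 - -124538 = -378429 + 124538 = -253891$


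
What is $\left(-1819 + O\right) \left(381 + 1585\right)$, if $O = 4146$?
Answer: $4574882$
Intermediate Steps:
$\left(-1819 + O\right) \left(381 + 1585\right) = \left(-1819 + 4146\right) \left(381 + 1585\right) = 2327 \cdot 1966 = 4574882$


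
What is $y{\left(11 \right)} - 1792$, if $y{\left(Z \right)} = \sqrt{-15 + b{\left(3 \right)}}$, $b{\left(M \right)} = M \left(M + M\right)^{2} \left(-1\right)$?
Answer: $-1792 + i \sqrt{123} \approx -1792.0 + 11.091 i$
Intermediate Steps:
$b{\left(M \right)} = - 4 M^{3}$ ($b{\left(M \right)} = M \left(2 M\right)^{2} \left(-1\right) = M 4 M^{2} \left(-1\right) = 4 M^{3} \left(-1\right) = - 4 M^{3}$)
$y{\left(Z \right)} = i \sqrt{123}$ ($y{\left(Z \right)} = \sqrt{-15 - 4 \cdot 3^{3}} = \sqrt{-15 - 108} = \sqrt{-123} = i \sqrt{123}$)
$y{\left(11 \right)} - 1792 = i \sqrt{123} - 1792 = -1792 + i \sqrt{123}$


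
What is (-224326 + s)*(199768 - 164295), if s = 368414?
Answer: 5111233624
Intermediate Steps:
(-224326 + s)*(199768 - 164295) = (-224326 + 368414)*(199768 - 164295) = 144088*35473 = 5111233624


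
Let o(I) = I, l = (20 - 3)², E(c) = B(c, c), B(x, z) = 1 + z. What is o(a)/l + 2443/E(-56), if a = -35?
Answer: -707952/15895 ≈ -44.539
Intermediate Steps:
E(c) = 1 + c
l = 289 (l = 17² = 289)
o(a)/l + 2443/E(-56) = -35/289 + 2443/(1 - 56) = -35*1/289 + 2443/(-55) = -35/289 + 2443*(-1/55) = -35/289 - 2443/55 = -707952/15895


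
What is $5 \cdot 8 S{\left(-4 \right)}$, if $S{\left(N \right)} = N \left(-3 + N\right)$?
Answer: $1120$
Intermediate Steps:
$5 \cdot 8 S{\left(-4 \right)} = 5 \cdot 8 \left(- 4 \left(-3 - 4\right)\right) = 40 \left(\left(-4\right) \left(-7\right)\right) = 40 \cdot 28 = 1120$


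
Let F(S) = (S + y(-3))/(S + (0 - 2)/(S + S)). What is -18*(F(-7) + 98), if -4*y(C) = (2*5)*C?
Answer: -28203/16 ≈ -1762.7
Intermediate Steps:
y(C) = -5*C/2 (y(C) = -2*5*C/4 = -5*C/2)
F(S) = (15/2 + S)/(S - 1/S) (F(S) = (S - 5/2*(-3))/(S + (0 - 2)/(S + S)) = (S + 15/2)/(S - 2*1/(2*S)) = (15/2 + S)/(S - 1/S))
-18*(F(-7) + 98) = -18*((½)*(-7)*(15 + 2*(-7))/(-1 + (-7)²) + 98) = -18*((½)*(-7)*(15 - 14)/(-1 + 49) + 98) = -18*((½)*(-7)*1/48 + 98) = -18*((½)*(-7)*(1/48)*1 + 98) = -18*(-7/96 + 98) = -18*9401/96 = -28203/16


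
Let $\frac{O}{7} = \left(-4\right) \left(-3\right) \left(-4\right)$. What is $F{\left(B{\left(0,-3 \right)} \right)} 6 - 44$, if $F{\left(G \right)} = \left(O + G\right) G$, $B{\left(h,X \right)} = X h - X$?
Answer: $-6038$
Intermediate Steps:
$O = -336$ ($O = 7 \left(-4\right) \left(-3\right) \left(-4\right) = 7 \cdot 12 \left(-4\right) = 7 \left(-48\right) = -336$)
$B{\left(h,X \right)} = - X + X h$
$F{\left(G \right)} = G \left(-336 + G\right)$ ($F{\left(G \right)} = \left(-336 + G\right) G = G \left(-336 + G\right)$)
$F{\left(B{\left(0,-3 \right)} \right)} 6 - 44 = - 3 \left(-1 + 0\right) \left(-336 - 3 \left(-1 + 0\right)\right) 6 - 44 = \left(-3\right) \left(-1\right) \left(-336 - -3\right) 6 - 44 = 3 \left(-336 + 3\right) 6 - 44 = 3 \left(-333\right) 6 - 44 = \left(-999\right) 6 - 44 = -5994 - 44 = -6038$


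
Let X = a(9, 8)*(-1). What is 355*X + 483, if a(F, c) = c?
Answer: -2357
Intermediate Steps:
X = -8 (X = 8*(-1) = -8)
355*X + 483 = 355*(-8) + 483 = -2840 + 483 = -2357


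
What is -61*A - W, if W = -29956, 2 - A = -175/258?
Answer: 7686497/258 ≈ 29793.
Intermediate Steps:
A = 691/258 (A = 2 - (-175)/258 = 2 - 1*(-175/258) = 2 + 175/258 = 691/258 ≈ 2.6783)
-61*A - W = -61*691/258 - 1*(-29956) = -42151/258 + 29956 = 7686497/258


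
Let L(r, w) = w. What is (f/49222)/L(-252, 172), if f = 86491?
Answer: 86491/8466184 ≈ 0.010216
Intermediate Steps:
(f/49222)/L(-252, 172) = (86491/49222)/172 = (86491*(1/49222))*(1/172) = (86491/49222)*(1/172) = 86491/8466184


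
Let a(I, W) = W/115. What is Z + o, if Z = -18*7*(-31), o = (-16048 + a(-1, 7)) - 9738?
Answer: -2516193/115 ≈ -21880.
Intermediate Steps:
a(I, W) = W/115 (a(I, W) = W*(1/115) = W/115)
o = -2965383/115 (o = (-16048 + (1/115)*7) - 9738 = (-16048 + 7/115) - 9738 = -1845513/115 - 9738 = -2965383/115 ≈ -25786.)
Z = 3906 (Z = -126*(-31) = 3906)
Z + o = 3906 - 2965383/115 = -2516193/115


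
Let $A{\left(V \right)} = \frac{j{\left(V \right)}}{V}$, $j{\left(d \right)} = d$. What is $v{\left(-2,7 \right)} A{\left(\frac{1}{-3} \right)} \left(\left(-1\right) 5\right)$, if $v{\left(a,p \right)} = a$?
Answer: $10$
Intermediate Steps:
$A{\left(V \right)} = 1$ ($A{\left(V \right)} = \frac{V}{V} = 1$)
$v{\left(-2,7 \right)} A{\left(\frac{1}{-3} \right)} \left(\left(-1\right) 5\right) = \left(-2\right) 1 \left(\left(-1\right) 5\right) = \left(-2\right) \left(-5\right) = 10$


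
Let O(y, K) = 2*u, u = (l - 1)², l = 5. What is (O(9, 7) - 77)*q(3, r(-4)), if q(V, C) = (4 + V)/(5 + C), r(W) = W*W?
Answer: -15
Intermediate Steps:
r(W) = W²
q(V, C) = (4 + V)/(5 + C)
u = 16 (u = (5 - 1)² = 4² = 16)
O(y, K) = 32 (O(y, K) = 2*16 = 32)
(O(9, 7) - 77)*q(3, r(-4)) = (32 - 77)*((4 + 3)/(5 + (-4)²)) = -45*7/(5 + 16) = -45*7/21 = -15*7/7 = -45*⅓ = -15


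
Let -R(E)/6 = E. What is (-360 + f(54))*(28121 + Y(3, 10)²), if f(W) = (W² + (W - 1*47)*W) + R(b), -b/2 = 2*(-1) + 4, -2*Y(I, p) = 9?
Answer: 166483635/2 ≈ 8.3242e+7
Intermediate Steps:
Y(I, p) = -9/2 (Y(I, p) = -½*9 = -9/2)
b = -4 (b = -2*(2*(-1) + 4) = -2*(-2 + 4) = -2*2 = -4)
R(E) = -6*E
f(W) = 24 + W² + W*(-47 + W) (f(W) = (W² + (W - 1*47)*W) - 6*(-4) = (W² + (W - 47)*W) + 24 = (W² + (-47 + W)*W) + 24 = (W² + W*(-47 + W)) + 24 = 24 + W² + W*(-47 + W))
(-360 + f(54))*(28121 + Y(3, 10)²) = (-360 + (24 - 47*54 + 2*54²))*(28121 + (-9/2)²) = (-360 + (24 - 2538 + 2*2916))*(28121 + 81/4) = (-360 + (24 - 2538 + 5832))*(112565/4) = (-360 + 3318)*(112565/4) = 2958*(112565/4) = 166483635/2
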